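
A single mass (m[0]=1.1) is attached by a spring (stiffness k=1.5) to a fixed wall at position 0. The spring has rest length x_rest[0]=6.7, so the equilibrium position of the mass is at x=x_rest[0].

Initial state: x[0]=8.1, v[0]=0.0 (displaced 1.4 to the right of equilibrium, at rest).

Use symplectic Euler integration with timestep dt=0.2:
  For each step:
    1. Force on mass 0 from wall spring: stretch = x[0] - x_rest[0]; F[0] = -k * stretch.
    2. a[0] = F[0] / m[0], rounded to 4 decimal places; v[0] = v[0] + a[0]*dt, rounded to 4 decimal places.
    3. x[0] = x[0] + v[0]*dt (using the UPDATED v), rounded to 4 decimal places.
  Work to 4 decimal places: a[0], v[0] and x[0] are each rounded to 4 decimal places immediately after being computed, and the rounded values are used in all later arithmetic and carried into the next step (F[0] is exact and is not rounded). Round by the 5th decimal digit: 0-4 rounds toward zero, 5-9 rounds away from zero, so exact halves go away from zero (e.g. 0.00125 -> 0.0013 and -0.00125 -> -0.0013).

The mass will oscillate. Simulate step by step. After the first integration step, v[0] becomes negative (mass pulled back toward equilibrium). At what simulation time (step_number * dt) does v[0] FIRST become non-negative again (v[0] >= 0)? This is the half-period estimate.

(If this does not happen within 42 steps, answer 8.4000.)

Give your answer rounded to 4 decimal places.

Answer: 2.8000

Derivation:
Step 0: x=[8.1000] v=[0.0000]
Step 1: x=[8.0236] v=[-0.3818]
Step 2: x=[7.8750] v=[-0.7428]
Step 3: x=[7.6623] v=[-1.0633]
Step 4: x=[7.3972] v=[-1.3257]
Step 5: x=[7.0940] v=[-1.5158]
Step 6: x=[6.7693] v=[-1.6233]
Step 7: x=[6.4409] v=[-1.6422]
Step 8: x=[6.1266] v=[-1.5715]
Step 9: x=[5.8436] v=[-1.4151]
Step 10: x=[5.6073] v=[-1.1815]
Step 11: x=[5.4306] v=[-0.8835]
Step 12: x=[5.3231] v=[-0.5373]
Step 13: x=[5.2907] v=[-0.1618]
Step 14: x=[5.3352] v=[0.2226]
First v>=0 after going negative at step 14, time=2.8000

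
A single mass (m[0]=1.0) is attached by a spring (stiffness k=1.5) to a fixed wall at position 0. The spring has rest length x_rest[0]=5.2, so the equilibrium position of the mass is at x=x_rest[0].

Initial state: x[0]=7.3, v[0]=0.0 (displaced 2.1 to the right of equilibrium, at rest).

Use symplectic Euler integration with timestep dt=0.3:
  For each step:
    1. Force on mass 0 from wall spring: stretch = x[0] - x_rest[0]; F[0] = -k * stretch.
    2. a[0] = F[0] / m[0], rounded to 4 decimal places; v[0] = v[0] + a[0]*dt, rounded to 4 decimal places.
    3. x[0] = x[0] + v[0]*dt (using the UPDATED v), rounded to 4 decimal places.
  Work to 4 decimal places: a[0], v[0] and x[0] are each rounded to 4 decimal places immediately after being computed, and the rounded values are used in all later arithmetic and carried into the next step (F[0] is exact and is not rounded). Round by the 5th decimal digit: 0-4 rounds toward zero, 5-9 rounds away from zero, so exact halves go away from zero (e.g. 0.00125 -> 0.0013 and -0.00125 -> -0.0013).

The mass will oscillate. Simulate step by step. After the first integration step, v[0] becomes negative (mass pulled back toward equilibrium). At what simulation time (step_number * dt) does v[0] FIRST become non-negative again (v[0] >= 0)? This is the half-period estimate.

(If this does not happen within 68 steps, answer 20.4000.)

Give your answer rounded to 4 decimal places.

Step 0: x=[7.3000] v=[0.0000]
Step 1: x=[7.0165] v=[-0.9450]
Step 2: x=[6.4878] v=[-1.7624]
Step 3: x=[5.7852] v=[-2.3419]
Step 4: x=[5.0036] v=[-2.6052]
Step 5: x=[4.2486] v=[-2.5168]
Step 6: x=[3.6220] v=[-2.0887]
Step 7: x=[3.2084] v=[-1.3786]
Step 8: x=[3.0637] v=[-0.4824]
Step 9: x=[3.2074] v=[0.4790]
First v>=0 after going negative at step 9, time=2.7000

Answer: 2.7000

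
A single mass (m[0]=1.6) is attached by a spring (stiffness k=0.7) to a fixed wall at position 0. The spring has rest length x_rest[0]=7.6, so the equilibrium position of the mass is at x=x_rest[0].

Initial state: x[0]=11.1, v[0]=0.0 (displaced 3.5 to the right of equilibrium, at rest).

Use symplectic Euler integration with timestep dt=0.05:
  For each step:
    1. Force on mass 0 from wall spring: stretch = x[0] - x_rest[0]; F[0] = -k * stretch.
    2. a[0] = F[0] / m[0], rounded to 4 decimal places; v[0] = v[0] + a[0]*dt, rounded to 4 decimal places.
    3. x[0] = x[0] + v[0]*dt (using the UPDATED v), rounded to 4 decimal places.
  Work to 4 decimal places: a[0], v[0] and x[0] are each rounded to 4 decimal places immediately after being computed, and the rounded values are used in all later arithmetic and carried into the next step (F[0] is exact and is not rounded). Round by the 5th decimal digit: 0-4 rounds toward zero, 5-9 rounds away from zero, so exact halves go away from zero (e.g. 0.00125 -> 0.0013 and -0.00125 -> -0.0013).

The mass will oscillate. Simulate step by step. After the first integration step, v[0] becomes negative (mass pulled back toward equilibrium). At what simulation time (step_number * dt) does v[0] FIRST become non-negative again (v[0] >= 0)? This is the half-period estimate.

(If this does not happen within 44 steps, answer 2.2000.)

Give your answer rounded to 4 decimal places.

Answer: 2.2000

Derivation:
Step 0: x=[11.1000] v=[0.0000]
Step 1: x=[11.0962] v=[-0.0766]
Step 2: x=[11.0885] v=[-0.1531]
Step 3: x=[11.0770] v=[-0.2294]
Step 4: x=[11.0617] v=[-0.3055]
Step 5: x=[11.0426] v=[-0.3812]
Step 6: x=[11.0198] v=[-0.4565]
Step 7: x=[10.9932] v=[-0.5313]
Step 8: x=[10.9629] v=[-0.6055]
Step 9: x=[10.9289] v=[-0.6791]
Step 10: x=[10.8913] v=[-0.7519]
Step 11: x=[10.8501] v=[-0.8239]
Step 12: x=[10.8054] v=[-0.8950]
Step 13: x=[10.7571] v=[-0.9651]
Step 14: x=[10.7054] v=[-1.0342]
Step 15: x=[10.6503] v=[-1.1021]
Step 16: x=[10.5919] v=[-1.1688]
Step 17: x=[10.5302] v=[-1.2343]
Step 18: x=[10.4653] v=[-1.2984]
Step 19: x=[10.3972] v=[-1.3611]
Step 20: x=[10.3261] v=[-1.4223]
Step 21: x=[10.2520] v=[-1.4819]
Step 22: x=[10.1750] v=[-1.5399]
Step 23: x=[10.0952] v=[-1.5962]
Step 24: x=[10.0127] v=[-1.6508]
Step 25: x=[9.9275] v=[-1.7036]
Step 26: x=[9.8398] v=[-1.7545]
Step 27: x=[9.7496] v=[-1.8035]
Step 28: x=[9.6571] v=[-1.8505]
Step 29: x=[9.5623] v=[-1.8955]
Step 30: x=[9.4654] v=[-1.9384]
Step 31: x=[9.3664] v=[-1.9792]
Step 32: x=[9.2655] v=[-2.0178]
Step 33: x=[9.1628] v=[-2.0542]
Step 34: x=[9.0584] v=[-2.0884]
Step 35: x=[8.9524] v=[-2.1203]
Step 36: x=[8.8449] v=[-2.1499]
Step 37: x=[8.7360] v=[-2.1771]
Step 38: x=[8.6259] v=[-2.2020]
Step 39: x=[8.5147] v=[-2.2244]
Step 40: x=[8.4025] v=[-2.2444]
Step 41: x=[8.2894] v=[-2.2620]
Step 42: x=[8.1755] v=[-2.2771]
Step 43: x=[8.0610] v=[-2.2897]
Step 44: x=[7.9460] v=[-2.2998]
v[0] did not become non-negative within 44 steps; using fallback time=2.2000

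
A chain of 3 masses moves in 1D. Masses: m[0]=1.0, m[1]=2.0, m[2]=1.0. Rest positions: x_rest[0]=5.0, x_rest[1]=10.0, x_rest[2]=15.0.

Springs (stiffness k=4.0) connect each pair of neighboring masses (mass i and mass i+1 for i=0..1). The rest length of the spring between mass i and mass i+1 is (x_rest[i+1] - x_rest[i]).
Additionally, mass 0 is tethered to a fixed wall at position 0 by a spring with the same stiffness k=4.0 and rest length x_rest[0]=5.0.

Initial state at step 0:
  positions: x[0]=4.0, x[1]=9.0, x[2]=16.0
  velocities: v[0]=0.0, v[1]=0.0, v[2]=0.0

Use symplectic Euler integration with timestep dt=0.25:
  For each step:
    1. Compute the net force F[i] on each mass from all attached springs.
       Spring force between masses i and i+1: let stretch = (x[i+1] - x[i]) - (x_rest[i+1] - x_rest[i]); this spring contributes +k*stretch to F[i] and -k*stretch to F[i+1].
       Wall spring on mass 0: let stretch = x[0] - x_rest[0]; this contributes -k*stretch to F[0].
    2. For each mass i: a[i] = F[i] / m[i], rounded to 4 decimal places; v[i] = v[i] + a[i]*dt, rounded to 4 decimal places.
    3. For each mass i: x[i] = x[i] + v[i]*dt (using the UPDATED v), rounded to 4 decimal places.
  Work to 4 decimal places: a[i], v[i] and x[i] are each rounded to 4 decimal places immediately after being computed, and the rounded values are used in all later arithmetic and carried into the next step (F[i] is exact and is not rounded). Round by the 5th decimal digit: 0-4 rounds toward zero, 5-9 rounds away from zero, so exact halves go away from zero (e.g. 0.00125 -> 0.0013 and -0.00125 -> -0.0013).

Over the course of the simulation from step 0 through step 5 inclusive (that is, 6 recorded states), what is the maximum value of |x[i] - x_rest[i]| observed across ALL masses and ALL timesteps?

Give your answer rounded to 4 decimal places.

Answer: 1.6713

Derivation:
Step 0: x=[4.0000 9.0000 16.0000] v=[0.0000 0.0000 0.0000]
Step 1: x=[4.2500 9.2500 15.5000] v=[1.0000 1.0000 -2.0000]
Step 2: x=[4.6875 9.6563 14.6875] v=[1.7500 1.6250 -3.2500]
Step 3: x=[5.1953 10.0704 13.8672] v=[2.0313 1.6562 -3.2812]
Step 4: x=[5.6231 10.3497 13.3477] v=[1.7111 1.1171 -2.0780]
Step 5: x=[5.8268 10.4129 13.3287] v=[0.8146 0.2528 -0.0760]
Max displacement = 1.6713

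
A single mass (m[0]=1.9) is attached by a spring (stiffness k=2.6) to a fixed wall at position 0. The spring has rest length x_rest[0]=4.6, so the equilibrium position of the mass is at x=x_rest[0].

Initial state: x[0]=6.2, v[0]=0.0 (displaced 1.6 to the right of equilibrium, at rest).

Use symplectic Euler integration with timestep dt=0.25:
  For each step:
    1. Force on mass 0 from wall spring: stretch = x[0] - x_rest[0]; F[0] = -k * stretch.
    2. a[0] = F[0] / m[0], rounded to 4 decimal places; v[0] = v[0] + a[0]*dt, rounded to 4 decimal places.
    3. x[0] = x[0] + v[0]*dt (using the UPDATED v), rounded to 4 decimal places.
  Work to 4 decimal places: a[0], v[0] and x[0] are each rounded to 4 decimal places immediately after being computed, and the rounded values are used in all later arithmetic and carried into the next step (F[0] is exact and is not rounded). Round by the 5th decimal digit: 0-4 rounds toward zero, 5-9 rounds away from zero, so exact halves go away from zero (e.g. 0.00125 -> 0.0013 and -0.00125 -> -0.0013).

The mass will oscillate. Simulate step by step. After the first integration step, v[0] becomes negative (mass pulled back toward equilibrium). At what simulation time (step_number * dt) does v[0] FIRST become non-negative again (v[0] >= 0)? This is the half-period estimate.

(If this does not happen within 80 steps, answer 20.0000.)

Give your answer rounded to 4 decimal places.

Step 0: x=[6.2000] v=[0.0000]
Step 1: x=[6.0632] v=[-0.5474]
Step 2: x=[5.8012] v=[-1.0480]
Step 3: x=[5.4365] v=[-1.4589]
Step 4: x=[5.0002] v=[-1.7451]
Step 5: x=[4.5297] v=[-1.8820]
Step 6: x=[4.0652] v=[-1.8580]
Step 7: x=[3.6464] v=[-1.6751]
Step 8: x=[3.3092] v=[-1.3489]
Step 9: x=[3.0824] v=[-0.9073]
Step 10: x=[2.9854] v=[-0.3881]
Step 11: x=[3.0265] v=[0.1643]
First v>=0 after going negative at step 11, time=2.7500

Answer: 2.7500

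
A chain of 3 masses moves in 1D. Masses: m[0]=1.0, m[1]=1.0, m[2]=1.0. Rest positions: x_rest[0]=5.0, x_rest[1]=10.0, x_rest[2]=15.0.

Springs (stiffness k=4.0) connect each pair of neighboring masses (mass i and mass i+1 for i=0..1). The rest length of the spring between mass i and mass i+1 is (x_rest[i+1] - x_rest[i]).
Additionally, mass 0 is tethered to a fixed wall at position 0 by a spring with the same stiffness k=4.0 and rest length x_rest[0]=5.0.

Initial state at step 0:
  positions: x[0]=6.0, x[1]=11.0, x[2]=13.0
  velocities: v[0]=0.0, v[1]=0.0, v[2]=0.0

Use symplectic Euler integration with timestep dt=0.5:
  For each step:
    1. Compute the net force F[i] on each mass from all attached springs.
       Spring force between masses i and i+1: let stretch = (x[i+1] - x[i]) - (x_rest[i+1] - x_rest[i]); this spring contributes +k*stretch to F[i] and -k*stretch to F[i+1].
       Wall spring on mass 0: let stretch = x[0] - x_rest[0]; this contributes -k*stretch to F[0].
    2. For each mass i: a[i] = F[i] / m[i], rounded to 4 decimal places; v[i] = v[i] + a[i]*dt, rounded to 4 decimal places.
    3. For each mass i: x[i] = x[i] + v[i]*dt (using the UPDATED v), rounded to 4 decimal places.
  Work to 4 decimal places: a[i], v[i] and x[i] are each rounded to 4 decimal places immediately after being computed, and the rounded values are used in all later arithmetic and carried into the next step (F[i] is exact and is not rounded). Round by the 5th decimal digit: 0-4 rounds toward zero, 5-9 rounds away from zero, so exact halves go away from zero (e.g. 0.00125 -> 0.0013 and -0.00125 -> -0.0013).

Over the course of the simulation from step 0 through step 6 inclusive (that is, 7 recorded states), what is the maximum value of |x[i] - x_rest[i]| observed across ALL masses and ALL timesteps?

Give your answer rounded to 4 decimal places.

Answer: 3.0000

Derivation:
Step 0: x=[6.0000 11.0000 13.0000] v=[0.0000 0.0000 0.0000]
Step 1: x=[5.0000 8.0000 16.0000] v=[-2.0000 -6.0000 6.0000]
Step 2: x=[2.0000 10.0000 16.0000] v=[-6.0000 4.0000 0.0000]
Step 3: x=[5.0000 10.0000 15.0000] v=[6.0000 0.0000 -2.0000]
Step 4: x=[8.0000 10.0000 14.0000] v=[6.0000 0.0000 -2.0000]
Step 5: x=[5.0000 12.0000 14.0000] v=[-6.0000 4.0000 0.0000]
Step 6: x=[4.0000 9.0000 17.0000] v=[-2.0000 -6.0000 6.0000]
Max displacement = 3.0000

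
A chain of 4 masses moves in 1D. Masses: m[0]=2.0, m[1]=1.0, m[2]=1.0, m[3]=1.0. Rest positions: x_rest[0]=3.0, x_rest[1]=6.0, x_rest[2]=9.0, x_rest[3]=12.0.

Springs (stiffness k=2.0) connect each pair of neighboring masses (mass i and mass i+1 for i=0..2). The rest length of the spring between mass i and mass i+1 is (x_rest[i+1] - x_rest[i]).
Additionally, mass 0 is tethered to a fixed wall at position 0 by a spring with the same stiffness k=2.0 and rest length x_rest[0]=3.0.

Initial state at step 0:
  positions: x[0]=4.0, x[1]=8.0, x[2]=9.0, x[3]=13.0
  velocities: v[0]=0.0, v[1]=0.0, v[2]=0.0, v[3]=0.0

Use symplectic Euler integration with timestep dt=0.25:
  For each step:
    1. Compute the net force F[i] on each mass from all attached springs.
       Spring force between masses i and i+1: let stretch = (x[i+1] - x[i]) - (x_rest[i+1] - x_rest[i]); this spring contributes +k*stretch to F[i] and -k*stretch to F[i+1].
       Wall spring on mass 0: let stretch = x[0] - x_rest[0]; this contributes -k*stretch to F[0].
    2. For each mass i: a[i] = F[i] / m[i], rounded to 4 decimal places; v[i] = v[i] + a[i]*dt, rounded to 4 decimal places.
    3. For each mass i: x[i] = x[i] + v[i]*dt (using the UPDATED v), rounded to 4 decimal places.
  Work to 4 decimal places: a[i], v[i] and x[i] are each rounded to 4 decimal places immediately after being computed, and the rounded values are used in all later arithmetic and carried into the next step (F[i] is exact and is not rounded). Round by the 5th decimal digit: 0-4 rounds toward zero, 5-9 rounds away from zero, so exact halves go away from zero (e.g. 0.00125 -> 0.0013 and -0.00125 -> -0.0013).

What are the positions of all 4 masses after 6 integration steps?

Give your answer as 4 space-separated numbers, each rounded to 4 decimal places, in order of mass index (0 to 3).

Step 0: x=[4.0000 8.0000 9.0000 13.0000] v=[0.0000 0.0000 0.0000 0.0000]
Step 1: x=[4.0000 7.6250 9.3750 12.8750] v=[0.0000 -1.5000 1.5000 -0.5000]
Step 2: x=[3.9766 7.0156 9.9688 12.6875] v=[-0.0938 -2.4375 2.3750 -0.7500]
Step 3: x=[3.8946 6.3955 10.5333 12.5352] v=[-0.3282 -2.4804 2.2578 -0.6094]
Step 4: x=[3.7255 5.9800 10.8308 12.5076] v=[-0.6766 -1.6620 1.1899 -0.1104]
Step 5: x=[3.4644 5.8890 10.7315 12.6454] v=[-1.0444 -0.3639 -0.3971 0.5512]
Step 6: x=[3.1383 6.1003 10.2662 12.9190] v=[-1.3044 0.8451 -1.8614 1.0943]

Answer: 3.1383 6.1003 10.2662 12.9190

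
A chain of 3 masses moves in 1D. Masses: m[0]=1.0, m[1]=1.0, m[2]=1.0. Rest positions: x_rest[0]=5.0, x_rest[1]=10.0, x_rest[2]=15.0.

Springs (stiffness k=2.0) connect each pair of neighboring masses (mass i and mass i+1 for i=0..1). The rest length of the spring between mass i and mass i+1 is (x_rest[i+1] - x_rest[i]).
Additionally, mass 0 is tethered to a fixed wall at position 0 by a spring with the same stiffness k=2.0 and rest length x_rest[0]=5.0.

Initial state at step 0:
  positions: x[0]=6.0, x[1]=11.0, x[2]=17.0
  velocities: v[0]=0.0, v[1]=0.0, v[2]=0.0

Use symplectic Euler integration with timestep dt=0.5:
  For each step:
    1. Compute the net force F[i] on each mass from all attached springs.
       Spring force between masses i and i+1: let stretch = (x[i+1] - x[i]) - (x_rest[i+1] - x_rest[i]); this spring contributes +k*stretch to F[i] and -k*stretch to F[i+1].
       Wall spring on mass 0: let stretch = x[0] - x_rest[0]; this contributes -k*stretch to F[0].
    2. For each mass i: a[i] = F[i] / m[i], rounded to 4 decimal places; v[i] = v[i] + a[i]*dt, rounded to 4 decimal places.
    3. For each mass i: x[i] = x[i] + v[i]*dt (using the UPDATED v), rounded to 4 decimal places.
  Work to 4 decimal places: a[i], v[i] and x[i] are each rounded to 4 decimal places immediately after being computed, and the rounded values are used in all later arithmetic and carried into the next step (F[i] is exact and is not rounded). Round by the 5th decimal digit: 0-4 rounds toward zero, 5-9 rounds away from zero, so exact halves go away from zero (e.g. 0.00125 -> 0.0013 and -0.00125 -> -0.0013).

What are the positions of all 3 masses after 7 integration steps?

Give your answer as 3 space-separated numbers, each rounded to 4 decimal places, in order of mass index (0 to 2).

Step 0: x=[6.0000 11.0000 17.0000] v=[0.0000 0.0000 0.0000]
Step 1: x=[5.5000 11.5000 16.5000] v=[-1.0000 1.0000 -1.0000]
Step 2: x=[5.2500 11.5000 16.0000] v=[-0.5000 0.0000 -1.0000]
Step 3: x=[5.5000 10.6250 15.7500] v=[0.5000 -1.7500 -0.5000]
Step 4: x=[5.5625 9.7500 15.4375] v=[0.1250 -1.7500 -0.6250]
Step 5: x=[4.9375 9.6250 14.7813] v=[-1.2500 -0.2500 -1.3125]
Step 6: x=[4.1875 9.7344 14.0469] v=[-1.5000 0.2188 -1.4688]
Step 7: x=[4.1172 9.2266 13.6563] v=[-0.1406 -1.0156 -0.7813]

Answer: 4.1172 9.2266 13.6563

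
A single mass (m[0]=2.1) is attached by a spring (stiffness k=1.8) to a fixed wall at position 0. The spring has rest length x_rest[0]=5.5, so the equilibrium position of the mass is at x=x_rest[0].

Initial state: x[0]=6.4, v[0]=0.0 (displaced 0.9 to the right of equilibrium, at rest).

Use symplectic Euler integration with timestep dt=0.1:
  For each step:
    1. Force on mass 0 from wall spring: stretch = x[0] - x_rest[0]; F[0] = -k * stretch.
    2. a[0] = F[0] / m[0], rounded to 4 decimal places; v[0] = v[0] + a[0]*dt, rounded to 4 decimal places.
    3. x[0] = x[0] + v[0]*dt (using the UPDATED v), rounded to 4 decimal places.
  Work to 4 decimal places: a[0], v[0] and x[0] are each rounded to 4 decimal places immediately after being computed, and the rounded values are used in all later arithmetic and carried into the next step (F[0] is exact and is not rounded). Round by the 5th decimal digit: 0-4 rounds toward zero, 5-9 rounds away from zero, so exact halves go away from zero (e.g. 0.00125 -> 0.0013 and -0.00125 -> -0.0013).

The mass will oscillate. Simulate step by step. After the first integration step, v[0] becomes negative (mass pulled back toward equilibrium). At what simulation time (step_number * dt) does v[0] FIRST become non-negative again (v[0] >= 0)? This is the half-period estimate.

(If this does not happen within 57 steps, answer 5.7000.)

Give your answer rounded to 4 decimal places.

Step 0: x=[6.4000] v=[0.0000]
Step 1: x=[6.3923] v=[-0.0771]
Step 2: x=[6.3769] v=[-0.1536]
Step 3: x=[6.3540] v=[-0.2288]
Step 4: x=[6.3238] v=[-0.3020]
Step 5: x=[6.2865] v=[-0.3726]
Step 6: x=[6.2425] v=[-0.4400]
Step 7: x=[6.1921] v=[-0.5036]
Step 8: x=[6.1358] v=[-0.5629]
Step 9: x=[6.0741] v=[-0.6174]
Step 10: x=[6.0074] v=[-0.6666]
Step 11: x=[5.9364] v=[-0.7101]
Step 12: x=[5.8617] v=[-0.7475]
Step 13: x=[5.7839] v=[-0.7785]
Step 14: x=[5.7036] v=[-0.8028]
Step 15: x=[5.6216] v=[-0.8203]
Step 16: x=[5.5385] v=[-0.8307]
Step 17: x=[5.4551] v=[-0.8340]
Step 18: x=[5.3721] v=[-0.8302]
Step 19: x=[5.2902] v=[-0.8192]
Step 20: x=[5.2101] v=[-0.8012]
Step 21: x=[5.1325] v=[-0.7764]
Step 22: x=[5.0580] v=[-0.7449]
Step 23: x=[4.9873] v=[-0.7070]
Step 24: x=[4.9210] v=[-0.6631]
Step 25: x=[4.8597] v=[-0.6135]
Step 26: x=[4.8038] v=[-0.5586]
Step 27: x=[4.7539] v=[-0.4989]
Step 28: x=[4.7104] v=[-0.4350]
Step 29: x=[4.6737] v=[-0.3673]
Step 30: x=[4.6441] v=[-0.2965]
Step 31: x=[4.6218] v=[-0.2231]
Step 32: x=[4.6070] v=[-0.1478]
Step 33: x=[4.5999] v=[-0.0713]
Step 34: x=[4.6005] v=[0.0059]
First v>=0 after going negative at step 34, time=3.4000

Answer: 3.4000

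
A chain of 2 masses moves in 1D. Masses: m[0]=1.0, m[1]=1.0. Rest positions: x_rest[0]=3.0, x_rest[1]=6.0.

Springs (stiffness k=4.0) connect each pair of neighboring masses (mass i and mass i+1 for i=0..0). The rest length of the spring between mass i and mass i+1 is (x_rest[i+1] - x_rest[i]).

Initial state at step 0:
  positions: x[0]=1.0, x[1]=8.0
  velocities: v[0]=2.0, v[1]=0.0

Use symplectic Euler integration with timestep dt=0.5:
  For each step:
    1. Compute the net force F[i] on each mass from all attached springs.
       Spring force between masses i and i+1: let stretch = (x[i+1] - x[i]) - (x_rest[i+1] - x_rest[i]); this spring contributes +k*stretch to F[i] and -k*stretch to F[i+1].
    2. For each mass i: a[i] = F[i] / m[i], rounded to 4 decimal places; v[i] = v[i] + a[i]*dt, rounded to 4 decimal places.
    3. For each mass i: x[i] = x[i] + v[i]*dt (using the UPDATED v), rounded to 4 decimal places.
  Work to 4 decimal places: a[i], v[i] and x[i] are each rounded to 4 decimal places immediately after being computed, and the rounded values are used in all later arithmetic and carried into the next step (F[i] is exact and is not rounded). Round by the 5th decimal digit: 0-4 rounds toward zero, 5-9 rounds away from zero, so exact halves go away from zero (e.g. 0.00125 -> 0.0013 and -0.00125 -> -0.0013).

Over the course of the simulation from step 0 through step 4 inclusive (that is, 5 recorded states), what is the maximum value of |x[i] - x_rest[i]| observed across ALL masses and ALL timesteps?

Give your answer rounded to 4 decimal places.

Answer: 4.0000

Derivation:
Step 0: x=[1.0000 8.0000] v=[2.0000 0.0000]
Step 1: x=[6.0000 4.0000] v=[10.0000 -8.0000]
Step 2: x=[6.0000 5.0000] v=[0.0000 2.0000]
Step 3: x=[2.0000 10.0000] v=[-8.0000 10.0000]
Step 4: x=[3.0000 10.0000] v=[2.0000 0.0000]
Max displacement = 4.0000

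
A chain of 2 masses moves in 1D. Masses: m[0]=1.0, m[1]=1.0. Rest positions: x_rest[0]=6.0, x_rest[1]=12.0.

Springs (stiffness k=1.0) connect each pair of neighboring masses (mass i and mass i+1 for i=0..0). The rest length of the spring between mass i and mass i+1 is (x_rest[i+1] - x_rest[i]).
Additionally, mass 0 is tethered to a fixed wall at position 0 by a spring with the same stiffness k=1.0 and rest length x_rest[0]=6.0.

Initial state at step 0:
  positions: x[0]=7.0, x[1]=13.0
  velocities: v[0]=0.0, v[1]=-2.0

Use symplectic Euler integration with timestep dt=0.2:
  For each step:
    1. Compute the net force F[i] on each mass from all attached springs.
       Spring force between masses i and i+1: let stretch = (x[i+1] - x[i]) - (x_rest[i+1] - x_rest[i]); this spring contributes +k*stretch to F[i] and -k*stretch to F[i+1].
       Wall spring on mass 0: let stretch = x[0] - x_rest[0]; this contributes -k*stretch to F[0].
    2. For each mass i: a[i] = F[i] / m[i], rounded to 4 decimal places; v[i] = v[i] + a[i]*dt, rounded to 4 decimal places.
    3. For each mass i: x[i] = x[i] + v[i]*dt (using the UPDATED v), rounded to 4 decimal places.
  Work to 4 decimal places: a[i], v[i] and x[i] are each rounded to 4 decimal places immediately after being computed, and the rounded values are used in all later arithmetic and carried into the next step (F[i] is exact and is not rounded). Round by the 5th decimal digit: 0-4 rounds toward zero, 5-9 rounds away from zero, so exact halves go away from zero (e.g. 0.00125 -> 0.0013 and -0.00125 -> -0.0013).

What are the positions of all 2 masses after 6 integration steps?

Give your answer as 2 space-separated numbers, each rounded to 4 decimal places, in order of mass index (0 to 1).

Answer: 5.8989 10.9961

Derivation:
Step 0: x=[7.0000 13.0000] v=[0.0000 -2.0000]
Step 1: x=[6.9600 12.6000] v=[-0.2000 -2.0000]
Step 2: x=[6.8672 12.2144] v=[-0.4640 -1.9280]
Step 3: x=[6.7136 11.8549] v=[-0.7680 -1.7974]
Step 4: x=[6.4971 11.5298] v=[-1.0825 -1.6257]
Step 5: x=[6.2220 11.2434] v=[-1.3754 -1.4322]
Step 6: x=[5.8989 10.9961] v=[-1.6155 -1.2365]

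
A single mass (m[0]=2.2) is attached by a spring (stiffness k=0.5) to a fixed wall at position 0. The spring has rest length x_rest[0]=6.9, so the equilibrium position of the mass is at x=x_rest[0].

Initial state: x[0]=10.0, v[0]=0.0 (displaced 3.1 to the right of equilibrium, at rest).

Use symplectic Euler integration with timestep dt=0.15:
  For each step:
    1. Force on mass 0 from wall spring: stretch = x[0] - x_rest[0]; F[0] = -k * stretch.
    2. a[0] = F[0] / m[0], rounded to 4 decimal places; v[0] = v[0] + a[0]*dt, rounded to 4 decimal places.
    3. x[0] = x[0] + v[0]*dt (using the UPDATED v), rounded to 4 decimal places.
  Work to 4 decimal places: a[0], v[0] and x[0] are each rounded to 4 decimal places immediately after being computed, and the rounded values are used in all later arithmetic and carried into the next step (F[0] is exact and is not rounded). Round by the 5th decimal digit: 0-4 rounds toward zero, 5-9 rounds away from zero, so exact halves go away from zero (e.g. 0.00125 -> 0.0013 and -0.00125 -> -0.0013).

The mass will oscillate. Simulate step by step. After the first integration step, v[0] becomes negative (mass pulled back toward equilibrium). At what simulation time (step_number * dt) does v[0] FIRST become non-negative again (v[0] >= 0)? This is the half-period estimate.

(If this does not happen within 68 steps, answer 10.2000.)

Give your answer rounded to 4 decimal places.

Step 0: x=[10.0000] v=[0.0000]
Step 1: x=[9.9841] v=[-0.1057]
Step 2: x=[9.9525] v=[-0.2108]
Step 3: x=[9.9053] v=[-0.3149]
Step 4: x=[9.8427] v=[-0.4174]
Step 5: x=[9.7650] v=[-0.5177]
Step 6: x=[9.6727] v=[-0.6154]
Step 7: x=[9.5662] v=[-0.7099]
Step 8: x=[9.4461] v=[-0.8008]
Step 9: x=[9.3130] v=[-0.8876]
Step 10: x=[9.1675] v=[-0.9699]
Step 11: x=[9.0104] v=[-1.0472]
Step 12: x=[8.8425] v=[-1.1191]
Step 13: x=[8.6647] v=[-1.1853]
Step 14: x=[8.4779] v=[-1.2455]
Step 15: x=[8.2830] v=[-1.2993]
Step 16: x=[8.0810] v=[-1.3464]
Step 17: x=[7.8730] v=[-1.3867]
Step 18: x=[7.6600] v=[-1.4199]
Step 19: x=[7.4431] v=[-1.4458]
Step 20: x=[7.2235] v=[-1.4643]
Step 21: x=[7.0022] v=[-1.4753]
Step 22: x=[6.7804] v=[-1.4788]
Step 23: x=[6.5592] v=[-1.4747]
Step 24: x=[6.3397] v=[-1.4631]
Step 25: x=[6.1231] v=[-1.4440]
Step 26: x=[5.9105] v=[-1.4175]
Step 27: x=[5.7029] v=[-1.3838]
Step 28: x=[5.5015] v=[-1.3430]
Step 29: x=[5.3072] v=[-1.2953]
Step 30: x=[5.1211] v=[-1.2410]
Step 31: x=[4.9440] v=[-1.1804]
Step 32: x=[4.7769] v=[-1.1137]
Step 33: x=[4.6207] v=[-1.0413]
Step 34: x=[4.4762] v=[-0.9636]
Step 35: x=[4.3441] v=[-0.8810]
Step 36: x=[4.2250] v=[-0.7939]
Step 37: x=[4.1196] v=[-0.7027]
Step 38: x=[4.0284] v=[-0.6079]
Step 39: x=[3.9519] v=[-0.5100]
Step 40: x=[3.8905] v=[-0.4095]
Step 41: x=[3.8445] v=[-0.3069]
Step 42: x=[3.8141] v=[-0.2027]
Step 43: x=[3.7995] v=[-0.0975]
Step 44: x=[3.8007] v=[0.0082]
First v>=0 after going negative at step 44, time=6.6000

Answer: 6.6000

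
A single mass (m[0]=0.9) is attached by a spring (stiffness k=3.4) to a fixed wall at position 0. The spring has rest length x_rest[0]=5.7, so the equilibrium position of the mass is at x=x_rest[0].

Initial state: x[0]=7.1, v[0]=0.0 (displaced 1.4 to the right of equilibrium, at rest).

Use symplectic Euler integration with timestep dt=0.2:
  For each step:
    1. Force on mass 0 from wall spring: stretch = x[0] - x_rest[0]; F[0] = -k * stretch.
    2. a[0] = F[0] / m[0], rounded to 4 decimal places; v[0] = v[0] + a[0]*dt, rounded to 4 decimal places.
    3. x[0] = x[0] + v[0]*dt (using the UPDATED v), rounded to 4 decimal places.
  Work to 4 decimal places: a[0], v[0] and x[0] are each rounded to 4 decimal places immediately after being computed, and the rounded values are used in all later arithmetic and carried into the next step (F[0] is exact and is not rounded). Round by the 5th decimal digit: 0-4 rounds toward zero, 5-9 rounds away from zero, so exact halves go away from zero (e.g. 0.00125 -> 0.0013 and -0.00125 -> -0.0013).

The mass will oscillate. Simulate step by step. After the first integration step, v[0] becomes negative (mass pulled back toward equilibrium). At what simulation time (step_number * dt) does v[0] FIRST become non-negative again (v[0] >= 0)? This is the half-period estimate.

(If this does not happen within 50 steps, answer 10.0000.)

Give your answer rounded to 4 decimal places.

Step 0: x=[7.1000] v=[0.0000]
Step 1: x=[6.8884] v=[-1.0578]
Step 2: x=[6.4973] v=[-1.9557]
Step 3: x=[5.9857] v=[-2.5581]
Step 4: x=[5.4309] v=[-2.7740]
Step 5: x=[4.9168] v=[-2.5707]
Step 6: x=[4.5210] v=[-1.9789]
Step 7: x=[4.3034] v=[-1.0881]
Step 8: x=[4.2968] v=[-0.0329]
Step 9: x=[4.5023] v=[1.0273]
First v>=0 after going negative at step 9, time=1.8000

Answer: 1.8000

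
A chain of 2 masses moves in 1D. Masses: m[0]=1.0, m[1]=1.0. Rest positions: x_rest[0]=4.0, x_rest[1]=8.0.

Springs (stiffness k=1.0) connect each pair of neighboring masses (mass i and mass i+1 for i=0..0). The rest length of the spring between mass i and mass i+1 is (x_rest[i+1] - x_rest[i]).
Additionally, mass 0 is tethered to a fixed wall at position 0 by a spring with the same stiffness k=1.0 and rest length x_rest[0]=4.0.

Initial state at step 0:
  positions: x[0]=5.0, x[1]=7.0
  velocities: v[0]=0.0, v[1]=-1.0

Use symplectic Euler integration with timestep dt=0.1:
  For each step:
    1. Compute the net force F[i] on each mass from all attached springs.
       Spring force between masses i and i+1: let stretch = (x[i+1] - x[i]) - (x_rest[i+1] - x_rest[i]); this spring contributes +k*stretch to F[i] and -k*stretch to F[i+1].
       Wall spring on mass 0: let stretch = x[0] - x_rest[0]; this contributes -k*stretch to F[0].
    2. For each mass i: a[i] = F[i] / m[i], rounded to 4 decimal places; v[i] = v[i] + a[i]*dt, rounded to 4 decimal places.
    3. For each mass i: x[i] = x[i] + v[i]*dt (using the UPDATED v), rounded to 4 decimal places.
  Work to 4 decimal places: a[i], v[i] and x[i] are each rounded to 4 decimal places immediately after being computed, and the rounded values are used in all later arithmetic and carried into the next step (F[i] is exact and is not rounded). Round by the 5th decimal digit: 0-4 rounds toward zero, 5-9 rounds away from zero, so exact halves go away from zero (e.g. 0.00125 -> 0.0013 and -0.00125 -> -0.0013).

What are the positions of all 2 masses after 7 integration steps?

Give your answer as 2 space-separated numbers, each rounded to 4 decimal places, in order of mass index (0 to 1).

Answer: 4.2041 6.8532

Derivation:
Step 0: x=[5.0000 7.0000] v=[0.0000 -1.0000]
Step 1: x=[4.9700 6.9200] v=[-0.3000 -0.8000]
Step 2: x=[4.9098 6.8605] v=[-0.6020 -0.5950]
Step 3: x=[4.8200 6.8215] v=[-0.8979 -0.3901]
Step 4: x=[4.7020 6.8025] v=[-1.1798 -0.1903]
Step 5: x=[4.5580 6.8025] v=[-1.4400 -0.0004]
Step 6: x=[4.3909 6.8200] v=[-1.6714 0.1752]
Step 7: x=[4.2041 6.8532] v=[-1.8676 0.3323]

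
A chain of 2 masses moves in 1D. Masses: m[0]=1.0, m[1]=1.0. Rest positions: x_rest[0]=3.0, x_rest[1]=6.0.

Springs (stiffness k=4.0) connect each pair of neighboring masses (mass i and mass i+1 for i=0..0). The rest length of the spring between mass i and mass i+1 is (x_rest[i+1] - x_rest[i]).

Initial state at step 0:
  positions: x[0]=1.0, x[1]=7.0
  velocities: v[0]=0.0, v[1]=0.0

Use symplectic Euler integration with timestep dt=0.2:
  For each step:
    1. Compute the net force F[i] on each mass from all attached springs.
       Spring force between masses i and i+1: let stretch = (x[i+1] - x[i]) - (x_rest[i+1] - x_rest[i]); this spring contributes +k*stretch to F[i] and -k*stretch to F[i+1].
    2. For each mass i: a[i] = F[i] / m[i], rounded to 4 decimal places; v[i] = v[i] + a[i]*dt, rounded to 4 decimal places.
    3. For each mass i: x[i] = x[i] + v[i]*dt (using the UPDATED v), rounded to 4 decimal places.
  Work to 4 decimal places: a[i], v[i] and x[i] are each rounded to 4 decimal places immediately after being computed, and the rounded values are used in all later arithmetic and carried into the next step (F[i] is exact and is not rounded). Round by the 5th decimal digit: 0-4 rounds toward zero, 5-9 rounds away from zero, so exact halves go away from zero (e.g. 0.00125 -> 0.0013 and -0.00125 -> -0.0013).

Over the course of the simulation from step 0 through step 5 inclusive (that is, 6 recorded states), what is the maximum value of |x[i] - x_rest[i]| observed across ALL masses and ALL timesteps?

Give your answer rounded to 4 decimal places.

Answer: 2.0638

Derivation:
Step 0: x=[1.0000 7.0000] v=[0.0000 0.0000]
Step 1: x=[1.4800 6.5200] v=[2.4000 -2.4000]
Step 2: x=[2.2864 5.7136] v=[4.0320 -4.0320]
Step 3: x=[3.1612 4.8388] v=[4.3738 -4.3738]
Step 4: x=[3.8244 4.1756] v=[3.3159 -3.3159]
Step 5: x=[4.0638 3.9362] v=[1.1969 -1.1969]
Max displacement = 2.0638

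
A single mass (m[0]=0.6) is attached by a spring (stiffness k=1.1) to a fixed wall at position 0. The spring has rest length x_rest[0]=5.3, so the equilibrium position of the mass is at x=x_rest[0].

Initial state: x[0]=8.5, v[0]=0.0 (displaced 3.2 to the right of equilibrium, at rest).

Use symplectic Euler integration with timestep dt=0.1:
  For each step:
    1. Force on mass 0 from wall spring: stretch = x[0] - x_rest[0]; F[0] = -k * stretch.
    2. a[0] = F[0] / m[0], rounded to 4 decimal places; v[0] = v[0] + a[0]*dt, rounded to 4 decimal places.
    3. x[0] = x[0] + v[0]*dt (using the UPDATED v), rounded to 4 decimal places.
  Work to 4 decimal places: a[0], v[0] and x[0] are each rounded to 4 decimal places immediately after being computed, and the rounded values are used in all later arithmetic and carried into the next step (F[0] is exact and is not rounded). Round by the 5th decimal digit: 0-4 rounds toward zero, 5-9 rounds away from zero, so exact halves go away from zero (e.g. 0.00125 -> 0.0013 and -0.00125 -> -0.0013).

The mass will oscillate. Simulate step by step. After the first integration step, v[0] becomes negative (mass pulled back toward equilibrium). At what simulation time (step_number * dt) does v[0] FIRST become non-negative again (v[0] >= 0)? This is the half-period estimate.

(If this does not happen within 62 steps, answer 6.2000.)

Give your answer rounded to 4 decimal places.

Step 0: x=[8.5000] v=[0.0000]
Step 1: x=[8.4413] v=[-0.5867]
Step 2: x=[8.3250] v=[-1.1626]
Step 3: x=[8.1533] v=[-1.7172]
Step 4: x=[7.9293] v=[-2.2403]
Step 5: x=[7.6571] v=[-2.7223]
Step 6: x=[7.3417] v=[-3.1544]
Step 7: x=[6.9888] v=[-3.5287]
Step 8: x=[6.6050] v=[-3.8383]
Step 9: x=[6.1972] v=[-4.0776]
Step 10: x=[5.7730] v=[-4.2421]
Step 11: x=[5.3401] v=[-4.3288]
Step 12: x=[4.9065] v=[-4.3362]
Step 13: x=[4.4801] v=[-4.2641]
Step 14: x=[4.0687] v=[-4.1138]
Step 15: x=[3.6799] v=[-3.8881]
Step 16: x=[3.3208] v=[-3.5911]
Step 17: x=[2.9980] v=[-3.2283]
Step 18: x=[2.7174] v=[-2.8063]
Step 19: x=[2.4841] v=[-2.3328]
Step 20: x=[2.3024] v=[-1.8166]
Step 21: x=[2.1757] v=[-1.2670]
Step 22: x=[2.1063] v=[-0.6942]
Step 23: x=[2.0954] v=[-0.1087]
Step 24: x=[2.1433] v=[0.4788]
First v>=0 after going negative at step 24, time=2.4000

Answer: 2.4000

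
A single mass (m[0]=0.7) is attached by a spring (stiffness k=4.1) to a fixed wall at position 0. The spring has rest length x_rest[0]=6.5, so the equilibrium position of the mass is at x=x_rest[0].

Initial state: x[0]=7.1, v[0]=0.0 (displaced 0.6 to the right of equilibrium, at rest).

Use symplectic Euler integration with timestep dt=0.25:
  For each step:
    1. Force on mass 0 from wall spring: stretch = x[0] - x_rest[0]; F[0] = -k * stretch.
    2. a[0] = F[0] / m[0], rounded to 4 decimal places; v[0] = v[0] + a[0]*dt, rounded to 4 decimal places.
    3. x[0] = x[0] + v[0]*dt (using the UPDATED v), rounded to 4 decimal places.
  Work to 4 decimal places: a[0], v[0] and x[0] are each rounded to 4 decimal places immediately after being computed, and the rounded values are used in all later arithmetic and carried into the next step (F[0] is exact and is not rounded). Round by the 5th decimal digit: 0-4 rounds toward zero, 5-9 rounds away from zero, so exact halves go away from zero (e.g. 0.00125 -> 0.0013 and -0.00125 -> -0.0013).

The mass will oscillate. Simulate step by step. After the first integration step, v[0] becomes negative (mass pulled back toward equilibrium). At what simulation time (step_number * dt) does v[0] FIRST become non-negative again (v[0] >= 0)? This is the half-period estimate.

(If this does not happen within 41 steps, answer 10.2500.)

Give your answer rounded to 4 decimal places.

Step 0: x=[7.1000] v=[0.0000]
Step 1: x=[6.8804] v=[-0.8786]
Step 2: x=[6.5215] v=[-1.4356]
Step 3: x=[6.1547] v=[-1.4671]
Step 4: x=[5.9143] v=[-0.9615]
Step 5: x=[5.8883] v=[-0.1039]
Step 6: x=[6.0863] v=[0.7918]
First v>=0 after going negative at step 6, time=1.5000

Answer: 1.5000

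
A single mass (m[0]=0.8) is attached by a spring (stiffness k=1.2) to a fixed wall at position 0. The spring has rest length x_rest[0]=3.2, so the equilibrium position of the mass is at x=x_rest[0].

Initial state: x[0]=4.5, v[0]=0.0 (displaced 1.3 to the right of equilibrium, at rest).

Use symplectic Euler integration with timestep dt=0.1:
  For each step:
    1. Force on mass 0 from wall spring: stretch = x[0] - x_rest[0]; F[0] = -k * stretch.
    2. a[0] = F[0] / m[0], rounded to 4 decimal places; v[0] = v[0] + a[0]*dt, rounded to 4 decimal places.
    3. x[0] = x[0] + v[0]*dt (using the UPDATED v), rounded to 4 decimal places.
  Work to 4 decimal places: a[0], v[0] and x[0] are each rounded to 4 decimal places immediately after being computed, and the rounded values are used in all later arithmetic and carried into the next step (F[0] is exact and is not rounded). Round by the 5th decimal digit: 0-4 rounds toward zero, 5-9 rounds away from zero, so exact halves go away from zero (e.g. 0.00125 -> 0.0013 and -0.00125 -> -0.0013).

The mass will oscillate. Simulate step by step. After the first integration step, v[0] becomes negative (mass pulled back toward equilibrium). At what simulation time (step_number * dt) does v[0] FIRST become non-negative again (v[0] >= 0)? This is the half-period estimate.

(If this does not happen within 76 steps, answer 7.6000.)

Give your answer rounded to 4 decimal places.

Answer: 2.6000

Derivation:
Step 0: x=[4.5000] v=[0.0000]
Step 1: x=[4.4805] v=[-0.1950]
Step 2: x=[4.4418] v=[-0.3871]
Step 3: x=[4.3845] v=[-0.5734]
Step 4: x=[4.3094] v=[-0.7511]
Step 5: x=[4.2177] v=[-0.9175]
Step 6: x=[4.1107] v=[-1.0702]
Step 7: x=[3.9900] v=[-1.2068]
Step 8: x=[3.8575] v=[-1.3253]
Step 9: x=[3.7151] v=[-1.4239]
Step 10: x=[3.5650] v=[-1.5012]
Step 11: x=[3.4094] v=[-1.5560]
Step 12: x=[3.2507] v=[-1.5874]
Step 13: x=[3.0912] v=[-1.5950]
Step 14: x=[2.9333] v=[-1.5787]
Step 15: x=[2.7794] v=[-1.5387]
Step 16: x=[2.6318] v=[-1.4756]
Step 17: x=[2.4928] v=[-1.3904]
Step 18: x=[2.3644] v=[-1.2843]
Step 19: x=[2.2485] v=[-1.1590]
Step 20: x=[2.1469] v=[-1.0163]
Step 21: x=[2.0611] v=[-0.8583]
Step 22: x=[1.9924] v=[-0.6875]
Step 23: x=[1.9418] v=[-0.5064]
Step 24: x=[1.9100] v=[-0.3177]
Step 25: x=[1.8976] v=[-0.1242]
Step 26: x=[1.9047] v=[0.0712]
First v>=0 after going negative at step 26, time=2.6000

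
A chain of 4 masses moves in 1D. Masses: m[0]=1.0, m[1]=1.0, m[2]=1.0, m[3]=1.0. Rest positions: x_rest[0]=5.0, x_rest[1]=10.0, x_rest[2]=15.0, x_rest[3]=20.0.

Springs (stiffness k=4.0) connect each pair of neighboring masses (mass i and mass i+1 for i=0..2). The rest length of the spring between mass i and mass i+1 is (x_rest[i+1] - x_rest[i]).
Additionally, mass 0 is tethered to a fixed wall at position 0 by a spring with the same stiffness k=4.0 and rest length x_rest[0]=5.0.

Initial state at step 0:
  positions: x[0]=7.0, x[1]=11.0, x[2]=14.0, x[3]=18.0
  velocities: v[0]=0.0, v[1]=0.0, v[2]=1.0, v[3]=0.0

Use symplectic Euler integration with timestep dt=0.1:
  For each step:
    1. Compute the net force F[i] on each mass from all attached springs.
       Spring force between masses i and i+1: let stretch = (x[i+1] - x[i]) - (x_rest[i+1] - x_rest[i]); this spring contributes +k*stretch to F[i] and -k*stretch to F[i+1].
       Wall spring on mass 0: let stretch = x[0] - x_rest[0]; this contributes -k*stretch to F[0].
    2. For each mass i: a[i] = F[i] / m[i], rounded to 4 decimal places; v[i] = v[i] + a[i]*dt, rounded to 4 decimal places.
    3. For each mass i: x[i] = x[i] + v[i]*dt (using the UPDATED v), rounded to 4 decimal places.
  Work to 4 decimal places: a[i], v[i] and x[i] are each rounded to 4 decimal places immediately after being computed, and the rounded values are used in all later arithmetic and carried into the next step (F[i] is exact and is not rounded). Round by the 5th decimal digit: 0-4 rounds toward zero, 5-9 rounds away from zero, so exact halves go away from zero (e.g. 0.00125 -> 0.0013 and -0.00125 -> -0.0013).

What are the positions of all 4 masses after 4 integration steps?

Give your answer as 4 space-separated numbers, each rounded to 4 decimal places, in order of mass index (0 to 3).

Answer: 5.9165 10.6376 14.6794 18.4363

Derivation:
Step 0: x=[7.0000 11.0000 14.0000 18.0000] v=[0.0000 0.0000 1.0000 0.0000]
Step 1: x=[6.8800 10.9600 14.1400 18.0400] v=[-1.2000 -0.4000 1.4000 0.4000]
Step 2: x=[6.6480 10.8840 14.3088 18.1240] v=[-2.3200 -0.7600 1.6880 0.8400]
Step 3: x=[6.3195 10.7756 14.4932 18.2554] v=[-3.2848 -1.0845 1.8442 1.3139]
Step 4: x=[5.9165 10.6376 14.6794 18.4363] v=[-4.0302 -1.3799 1.8620 1.8090]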